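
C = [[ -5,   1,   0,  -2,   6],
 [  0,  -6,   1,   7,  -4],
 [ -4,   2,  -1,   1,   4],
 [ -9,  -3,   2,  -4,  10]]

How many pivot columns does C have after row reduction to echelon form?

3

Row reduce to echelon form.
R3 ← R3 − (4/5)·R1: [0, 6/5, -1, 13/5, -4/5]
R4 ← R4 − (9/5)·R1: [0, -24/5, 2, -2/5, -4/5]
R3 ← R3 + (1/5)·R2: [0, 0, -4/5, 4, -8/5]
R4 ← R4 − (4/5)·R2: [0, 0, 6/5, -6, 12/5]
R4 ← R4 + (3/2)·R3: [0, 0, 0, 0, 0]
Echelon form has 3 nonzero rows, so rank(C) = 3.
Each nonzero row contributes one pivot column: 3 pivot columns.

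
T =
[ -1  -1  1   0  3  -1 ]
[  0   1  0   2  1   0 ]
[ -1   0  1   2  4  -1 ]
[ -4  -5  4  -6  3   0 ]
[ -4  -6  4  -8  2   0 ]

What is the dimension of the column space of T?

3

Row reduce to echelon form.
R3 ← R3 − R1: [0, 1, 0, 2, 1, 0]
R4 ← R4 − (4)·R1: [0, -1, 0, -6, -9, 4]
R5 ← R5 − (4)·R1: [0, -2, 0, -8, -10, 4]
R3 ← R3 − R2: [0, 0, 0, 0, 0, 0]
R4 ← R4 + R2: [0, 0, 0, -4, -8, 4]
R5 ← R5 + (2)·R2: [0, 0, 0, -4, -8, 4]
Swap R3 ↔ R4
R5 ← R5 − R3: [0, 0, 0, 0, 0, 0]
Echelon form has 3 nonzero rows, so rank(T) = 3.
The column space has dimension equal to the rank: 3.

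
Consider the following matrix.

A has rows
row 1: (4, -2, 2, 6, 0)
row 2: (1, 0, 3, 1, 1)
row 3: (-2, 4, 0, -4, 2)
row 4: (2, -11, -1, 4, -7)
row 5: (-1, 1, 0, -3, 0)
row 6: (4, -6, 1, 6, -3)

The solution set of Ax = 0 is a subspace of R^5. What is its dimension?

1

Row reduce to echelon form.
R2 ← R2 − (1/4)·R1: [0, 1/2, 5/2, -1/2, 1]
R3 ← R3 + (1/2)·R1: [0, 3, 1, -1, 2]
R4 ← R4 − (1/2)·R1: [0, -10, -2, 1, -7]
R5 ← R5 + (1/4)·R1: [0, 1/2, 1/2, -3/2, 0]
R6 ← R6 − R1: [0, -4, -1, 0, -3]
R3 ← R3 − (6)·R2: [0, 0, -14, 2, -4]
R4 ← R4 + (20)·R2: [0, 0, 48, -9, 13]
R5 ← R5 − R2: [0, 0, -2, -1, -1]
R6 ← R6 + (8)·R2: [0, 0, 19, -4, 5]
R4 ← R4 + (24/7)·R3: [0, 0, 0, -15/7, -5/7]
R5 ← R5 − (1/7)·R3: [0, 0, 0, -9/7, -3/7]
R6 ← R6 + (19/14)·R3: [0, 0, 0, -9/7, -3/7]
R5 ← R5 − (3/5)·R4: [0, 0, 0, 0, 0]
R6 ← R6 − (3/5)·R4: [0, 0, 0, 0, 0]
4 nonzero rows, so rank(A) = 4.
A has 5 columns; by rank–nullity, nullity = 5 − 4 = 1.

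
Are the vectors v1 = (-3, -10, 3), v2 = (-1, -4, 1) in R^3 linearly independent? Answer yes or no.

Form the matrix with these vectors as rows and row reduce.
R2 ← R2 − (1/3)·R1: [0, -2/3, 0]
2 nonzero rows, so the 2 vectors span a space of dimension 2.
Since 2 = 2, the vectors are linearly independent.

yes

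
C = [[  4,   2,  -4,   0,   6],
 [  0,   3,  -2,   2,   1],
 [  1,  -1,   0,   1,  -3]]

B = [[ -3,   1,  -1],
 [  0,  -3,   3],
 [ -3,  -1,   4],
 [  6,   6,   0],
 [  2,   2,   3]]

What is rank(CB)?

3

First compute CB:
[[ 12,  14,   4],
 [ 20,   7,   4],
 [ -3,   4, -13]]
Now row reduce the product.
R2 ← R2 − (5/3)·R1: [0, -49/3, -8/3]
R3 ← R3 + (1/4)·R1: [0, 15/2, -12]
R3 ← R3 + (45/98)·R2: [0, 0, -648/49]
3 nonzero rows, so rank(CB) = 3.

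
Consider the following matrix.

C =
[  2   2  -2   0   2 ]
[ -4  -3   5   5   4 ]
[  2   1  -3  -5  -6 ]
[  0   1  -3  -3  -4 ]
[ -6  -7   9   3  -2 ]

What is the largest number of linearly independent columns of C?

3

Row reduce to echelon form.
R2 ← R2 + (2)·R1: [0, 1, 1, 5, 8]
R3 ← R3 − R1: [0, -1, -1, -5, -8]
R5 ← R5 + (3)·R1: [0, -1, 3, 3, 4]
R3 ← R3 + R2: [0, 0, 0, 0, 0]
R4 ← R4 − R2: [0, 0, -4, -8, -12]
R5 ← R5 + R2: [0, 0, 4, 8, 12]
Swap R3 ↔ R4
R5 ← R5 + R3: [0, 0, 0, 0, 0]
Echelon form has 3 nonzero rows, so rank(C) = 3.
The rank gives the maximum number of linearly independent columns: 3.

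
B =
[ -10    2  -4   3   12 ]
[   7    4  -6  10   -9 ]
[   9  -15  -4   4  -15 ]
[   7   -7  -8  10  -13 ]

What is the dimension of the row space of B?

4

Row reduce to echelon form.
R2 ← R2 + (7/10)·R1: [0, 27/5, -44/5, 121/10, -3/5]
R3 ← R3 + (9/10)·R1: [0, -66/5, -38/5, 67/10, -21/5]
R4 ← R4 + (7/10)·R1: [0, -28/5, -54/5, 121/10, -23/5]
R3 ← R3 + (22/9)·R2: [0, 0, -262/9, 653/18, -17/3]
R4 ← R4 + (28/27)·R2: [0, 0, -538/27, 1331/54, -47/9]
R4 ← R4 − (269/393)·R3: [0, 0, 0, -24/131, -176/131]
Echelon form has 4 nonzero rows, so rank(B) = 4.
The row space has dimension equal to the rank: 4.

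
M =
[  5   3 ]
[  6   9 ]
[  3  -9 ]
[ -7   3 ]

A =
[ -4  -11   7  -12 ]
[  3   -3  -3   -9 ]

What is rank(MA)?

First compute MA:
[[-11, -64,  26, -87],
 [  3, -93,  15, -153],
 [-39,  -6,  48,  45],
 [ 37,  68, -58,  57]]
Now row reduce the product.
R2 ← R2 + (3/11)·R1: [0, -1215/11, 243/11, -1944/11]
R3 ← R3 − (39/11)·R1: [0, 2430/11, -486/11, 3888/11]
R4 ← R4 + (37/11)·R1: [0, -1620/11, 324/11, -2592/11]
R3 ← R3 + (2)·R2: [0, 0, 0, 0]
R4 ← R4 − (4/3)·R2: [0, 0, 0, 0]
2 nonzero rows, so rank(MA) = 2.

2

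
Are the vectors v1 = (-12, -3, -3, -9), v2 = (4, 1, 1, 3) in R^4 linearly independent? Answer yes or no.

Form the matrix with these vectors as rows and row reduce.
R2 ← R2 + (1/3)·R1: [0, 0, 0, 0]
1 nonzero row, so the 2 vectors span a space of dimension 1.
Since 1 < 2, the vectors are linearly dependent.

no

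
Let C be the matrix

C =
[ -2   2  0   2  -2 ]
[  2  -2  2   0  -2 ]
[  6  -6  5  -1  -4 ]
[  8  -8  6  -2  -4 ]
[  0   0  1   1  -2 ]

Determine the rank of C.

2

Row reduce to echelon form.
R2 ← R2 + R1: [0, 0, 2, 2, -4]
R3 ← R3 + (3)·R1: [0, 0, 5, 5, -10]
R4 ← R4 + (4)·R1: [0, 0, 6, 6, -12]
R3 ← R3 − (5/2)·R2: [0, 0, 0, 0, 0]
R4 ← R4 − (3)·R2: [0, 0, 0, 0, 0]
R5 ← R5 − (1/2)·R2: [0, 0, 0, 0, 0]
Echelon form has 2 nonzero rows, so rank(C) = 2.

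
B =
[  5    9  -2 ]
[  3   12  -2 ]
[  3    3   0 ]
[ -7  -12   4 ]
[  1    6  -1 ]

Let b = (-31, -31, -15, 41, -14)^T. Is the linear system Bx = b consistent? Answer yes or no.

yes

Row reduce the augmented matrix [B | b].
R2 ← R2 − (3/5)·R1: [0, 33/5, -4/5, -62/5]
R3 ← R3 − (3/5)·R1: [0, -12/5, 6/5, 18/5]
R4 ← R4 + (7/5)·R1: [0, 3/5, 6/5, -12/5]
R5 ← R5 − (1/5)·R1: [0, 21/5, -3/5, -39/5]
R3 ← R3 + (4/11)·R2: [0, 0, 10/11, -10/11]
R4 ← R4 − (1/11)·R2: [0, 0, 14/11, -14/11]
R5 ← R5 − (7/11)·R2: [0, 0, -1/11, 1/11]
R4 ← R4 − (7/5)·R3: [0, 0, 0, 0]
R5 ← R5 + (1/10)·R3: [0, 0, 0, 0]
The echelon form has 3 nonzero rows, and every pivot lies in the first 3 columns, so rank(B) = rank([B|b]) = 3.
The system is consistent.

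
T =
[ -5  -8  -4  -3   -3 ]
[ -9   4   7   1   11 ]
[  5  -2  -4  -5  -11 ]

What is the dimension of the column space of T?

3

Row reduce to echelon form.
R2 ← R2 − (9/5)·R1: [0, 92/5, 71/5, 32/5, 82/5]
R3 ← R3 + R1: [0, -10, -8, -8, -14]
R3 ← R3 + (25/46)·R2: [0, 0, -13/46, -104/23, -117/23]
Echelon form has 3 nonzero rows, so rank(T) = 3.
The column space has dimension equal to the rank: 3.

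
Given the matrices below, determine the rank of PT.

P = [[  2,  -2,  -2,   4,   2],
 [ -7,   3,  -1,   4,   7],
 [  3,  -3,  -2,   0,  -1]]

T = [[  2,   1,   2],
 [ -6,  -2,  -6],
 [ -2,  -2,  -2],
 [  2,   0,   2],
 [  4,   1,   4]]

2

First compute PT:
[[ 36,  12,  36],
 [  6,  -4,   6],
 [ 24,  12,  24]]
Now row reduce the product.
R2 ← R2 − (1/6)·R1: [0, -6, 0]
R3 ← R3 − (2/3)·R1: [0, 4, 0]
R3 ← R3 + (2/3)·R2: [0, 0, 0]
2 nonzero rows, so rank(PT) = 2.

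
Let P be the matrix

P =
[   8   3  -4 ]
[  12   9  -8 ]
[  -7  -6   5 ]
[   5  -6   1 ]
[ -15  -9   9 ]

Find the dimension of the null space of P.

1

Row reduce to echelon form.
R2 ← R2 − (3/2)·R1: [0, 9/2, -2]
R3 ← R3 + (7/8)·R1: [0, -27/8, 3/2]
R4 ← R4 − (5/8)·R1: [0, -63/8, 7/2]
R5 ← R5 + (15/8)·R1: [0, -27/8, 3/2]
R3 ← R3 + (3/4)·R2: [0, 0, 0]
R4 ← R4 + (7/4)·R2: [0, 0, 0]
R5 ← R5 + (3/4)·R2: [0, 0, 0]
2 nonzero rows, so rank(P) = 2.
P has 3 columns; by rank–nullity, nullity = 3 − 2 = 1.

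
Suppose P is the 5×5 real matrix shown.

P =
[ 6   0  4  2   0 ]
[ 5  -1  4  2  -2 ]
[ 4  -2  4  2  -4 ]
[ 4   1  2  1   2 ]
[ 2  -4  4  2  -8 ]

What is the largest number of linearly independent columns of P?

2

Row reduce to echelon form.
R2 ← R2 − (5/6)·R1: [0, -1, 2/3, 1/3, -2]
R3 ← R3 − (2/3)·R1: [0, -2, 4/3, 2/3, -4]
R4 ← R4 − (2/3)·R1: [0, 1, -2/3, -1/3, 2]
R5 ← R5 − (1/3)·R1: [0, -4, 8/3, 4/3, -8]
R3 ← R3 − (2)·R2: [0, 0, 0, 0, 0]
R4 ← R4 + R2: [0, 0, 0, 0, 0]
R5 ← R5 − (4)·R2: [0, 0, 0, 0, 0]
Echelon form has 2 nonzero rows, so rank(P) = 2.
The rank gives the maximum number of linearly independent columns: 2.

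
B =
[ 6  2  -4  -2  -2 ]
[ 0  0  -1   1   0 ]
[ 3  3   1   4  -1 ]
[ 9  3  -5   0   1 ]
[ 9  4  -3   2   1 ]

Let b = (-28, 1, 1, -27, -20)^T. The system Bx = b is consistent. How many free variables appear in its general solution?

1

Row reduce the augmented matrix [B | b].
R3 ← R3 − (1/2)·R1: [0, 2, 3, 5, 0, 15]
R4 ← R4 − (3/2)·R1: [0, 0, 1, 3, 4, 15]
R5 ← R5 − (3/2)·R1: [0, 1, 3, 5, 4, 22]
Swap R2 ↔ R3
R5 ← R5 − (1/2)·R2: [0, 0, 3/2, 5/2, 4, 29/2]
R4 ← R4 + R3: [0, 0, 0, 4, 4, 16]
R5 ← R5 + (3/2)·R3: [0, 0, 0, 4, 4, 16]
R5 ← R5 − R4: [0, 0, 0, 0, 0, 0]
The echelon form has 4 nonzero rows, and every pivot lies in the first 5 columns, so rank(B) = rank([B|b]) = 4.
The system is consistent.
Free variables = (unknowns) − (rank) = 5 − 4 = 1.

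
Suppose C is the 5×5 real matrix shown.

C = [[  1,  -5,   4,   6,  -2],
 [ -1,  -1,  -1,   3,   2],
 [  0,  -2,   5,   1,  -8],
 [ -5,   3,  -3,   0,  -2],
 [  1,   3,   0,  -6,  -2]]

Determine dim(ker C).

Row reduce to echelon form.
R2 ← R2 + R1: [0, -6, 3, 9, 0]
R4 ← R4 + (5)·R1: [0, -22, 17, 30, -12]
R5 ← R5 − R1: [0, 8, -4, -12, 0]
R3 ← R3 − (1/3)·R2: [0, 0, 4, -2, -8]
R4 ← R4 − (11/3)·R2: [0, 0, 6, -3, -12]
R5 ← R5 + (4/3)·R2: [0, 0, 0, 0, 0]
R4 ← R4 − (3/2)·R3: [0, 0, 0, 0, 0]
3 nonzero rows, so rank(C) = 3.
C has 5 columns; by rank–nullity, nullity = 5 − 3 = 2.

2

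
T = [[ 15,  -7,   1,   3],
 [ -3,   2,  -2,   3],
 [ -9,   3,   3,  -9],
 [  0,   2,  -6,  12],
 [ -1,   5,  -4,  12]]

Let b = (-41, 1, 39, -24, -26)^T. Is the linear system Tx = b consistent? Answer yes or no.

yes

Row reduce the augmented matrix [T | b].
R2 ← R2 + (1/5)·R1: [0, 3/5, -9/5, 18/5, -36/5]
R3 ← R3 + (3/5)·R1: [0, -6/5, 18/5, -36/5, 72/5]
R5 ← R5 + (1/15)·R1: [0, 68/15, -59/15, 61/5, -431/15]
R3 ← R3 + (2)·R2: [0, 0, 0, 0, 0]
R4 ← R4 − (10/3)·R2: [0, 0, 0, 0, 0]
R5 ← R5 − (68/9)·R2: [0, 0, 29/3, -15, 77/3]
Swap R3 ↔ R5
The echelon form has 3 nonzero rows, and every pivot lies in the first 4 columns, so rank(T) = rank([T|b]) = 3.
The system is consistent.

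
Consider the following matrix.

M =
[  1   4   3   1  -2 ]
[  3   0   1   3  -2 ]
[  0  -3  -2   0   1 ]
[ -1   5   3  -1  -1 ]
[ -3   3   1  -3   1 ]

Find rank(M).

Row reduce to echelon form.
R2 ← R2 − (3)·R1: [0, -12, -8, 0, 4]
R4 ← R4 + R1: [0, 9, 6, 0, -3]
R5 ← R5 + (3)·R1: [0, 15, 10, 0, -5]
R3 ← R3 − (1/4)·R2: [0, 0, 0, 0, 0]
R4 ← R4 + (3/4)·R2: [0, 0, 0, 0, 0]
R5 ← R5 + (5/4)·R2: [0, 0, 0, 0, 0]
Echelon form has 2 nonzero rows, so rank(M) = 2.

2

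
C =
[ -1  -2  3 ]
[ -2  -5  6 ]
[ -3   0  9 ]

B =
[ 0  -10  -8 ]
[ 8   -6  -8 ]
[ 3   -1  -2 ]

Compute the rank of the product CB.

2

First compute CB:
[[ -7,  19,  18],
 [-22,  44,  44],
 [ 27,  21,   6]]
Now row reduce the product.
R2 ← R2 − (22/7)·R1: [0, -110/7, -88/7]
R3 ← R3 + (27/7)·R1: [0, 660/7, 528/7]
R3 ← R3 + (6)·R2: [0, 0, 0]
2 nonzero rows, so rank(CB) = 2.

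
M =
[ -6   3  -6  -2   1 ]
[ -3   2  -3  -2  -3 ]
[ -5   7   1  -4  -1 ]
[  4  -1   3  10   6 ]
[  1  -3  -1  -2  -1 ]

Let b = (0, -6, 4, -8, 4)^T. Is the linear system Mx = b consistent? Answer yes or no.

yes

Row reduce the augmented matrix [M | b].
R2 ← R2 − (1/2)·R1: [0, 1/2, 0, -1, -7/2, -6]
R3 ← R3 − (5/6)·R1: [0, 9/2, 6, -7/3, -11/6, 4]
R4 ← R4 + (2/3)·R1: [0, 1, -1, 26/3, 20/3, -8]
R5 ← R5 + (1/6)·R1: [0, -5/2, -2, -7/3, -5/6, 4]
R3 ← R3 − (9)·R2: [0, 0, 6, 20/3, 89/3, 58]
R4 ← R4 − (2)·R2: [0, 0, -1, 32/3, 41/3, 4]
R5 ← R5 + (5)·R2: [0, 0, -2, -22/3, -55/3, -26]
R4 ← R4 + (1/6)·R3: [0, 0, 0, 106/9, 335/18, 41/3]
R5 ← R5 + (1/3)·R3: [0, 0, 0, -46/9, -76/9, -20/3]
R5 ← R5 + (23/53)·R4: [0, 0, 0, 0, -39/106, -39/53]
The echelon form has 5 nonzero rows, and every pivot lies in the first 5 columns, so rank(M) = rank([M|b]) = 5.
The system is consistent.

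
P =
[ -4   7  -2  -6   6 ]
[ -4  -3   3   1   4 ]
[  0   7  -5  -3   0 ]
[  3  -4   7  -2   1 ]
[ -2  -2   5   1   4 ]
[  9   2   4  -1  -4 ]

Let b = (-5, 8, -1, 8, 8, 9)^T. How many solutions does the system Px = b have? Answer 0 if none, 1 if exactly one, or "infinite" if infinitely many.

Row reduce the augmented matrix [P | b].
R2 ← R2 − R1: [0, -10, 5, 7, -2, 13]
R4 ← R4 + (3/4)·R1: [0, 5/4, 11/2, -13/2, 11/2, 17/4]
R5 ← R5 − (1/2)·R1: [0, -11/2, 6, 4, 1, 21/2]
R6 ← R6 + (9/4)·R1: [0, 71/4, -1/2, -29/2, 19/2, -9/4]
R3 ← R3 + (7/10)·R2: [0, 0, -3/2, 19/10, -7/5, 81/10]
R4 ← R4 + (1/8)·R2: [0, 0, 49/8, -45/8, 21/4, 47/8]
R5 ← R5 − (11/20)·R2: [0, 0, 13/4, 3/20, 21/10, 67/20]
R6 ← R6 + (71/40)·R2: [0, 0, 67/8, -83/40, 119/20, 833/40]
R4 ← R4 + (49/12)·R3: [0, 0, 0, 32/15, -7/15, 779/20]
R5 ← R5 + (13/6)·R3: [0, 0, 0, 64/15, -14/15, 209/10]
R6 ← R6 + (67/12)·R3: [0, 0, 0, 128/15, -28/15, 1321/20]
R5 ← R5 − (2)·R4: [0, 0, 0, 0, 0, -57]
R6 ← R6 − (4)·R4: [0, 0, 0, 0, 0, -359/4]
R6 ← R6 − (359/228)·R5: [0, 0, 0, 0, 0, 0]
The echelon form has 5 nonzero rows; the last pivot sits in the augmented column, so rank(P) = 4 but rank([P|b]) = 5.
Since the ranks differ, the system is inconsistent.
It has no solutions.

0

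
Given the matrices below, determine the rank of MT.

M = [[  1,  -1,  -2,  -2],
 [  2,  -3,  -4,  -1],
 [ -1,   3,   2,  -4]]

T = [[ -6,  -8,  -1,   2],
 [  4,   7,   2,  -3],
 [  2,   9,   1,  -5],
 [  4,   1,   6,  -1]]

2

First compute MT:
[[-22, -35, -17,  17],
 [-36, -74, -18,  34],
 [  6,  43, -15, -17]]
Now row reduce the product.
R2 ← R2 − (18/11)·R1: [0, -184/11, 108/11, 68/11]
R3 ← R3 + (3/11)·R1: [0, 368/11, -216/11, -136/11]
R3 ← R3 + (2)·R2: [0, 0, 0, 0]
2 nonzero rows, so rank(MT) = 2.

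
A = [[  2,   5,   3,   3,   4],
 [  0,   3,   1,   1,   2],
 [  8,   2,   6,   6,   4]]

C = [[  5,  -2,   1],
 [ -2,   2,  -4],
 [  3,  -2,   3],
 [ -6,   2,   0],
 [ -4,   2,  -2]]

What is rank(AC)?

First compute AC:
[[-25,  14, -17],
 [-17,  10, -13],
 [  2,  -4,  10]]
Now row reduce the product.
R2 ← R2 − (17/25)·R1: [0, 12/25, -36/25]
R3 ← R3 + (2/25)·R1: [0, -72/25, 216/25]
R3 ← R3 + (6)·R2: [0, 0, 0]
2 nonzero rows, so rank(AC) = 2.

2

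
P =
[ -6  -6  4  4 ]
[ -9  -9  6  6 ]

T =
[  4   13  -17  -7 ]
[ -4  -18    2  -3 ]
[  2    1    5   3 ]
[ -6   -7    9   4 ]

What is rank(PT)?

First compute PT:
[[-16,   6, 146,  88],
 [-24,   9, 219, 132]]
Now row reduce the product.
R2 ← R2 − (3/2)·R1: [0, 0, 0, 0]
1 nonzero row, so rank(PT) = 1.

1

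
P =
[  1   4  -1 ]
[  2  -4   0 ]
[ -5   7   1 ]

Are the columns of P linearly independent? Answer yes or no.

yes

Row reduce P to echelon form.
R2 ← R2 − (2)·R1: [0, -12, 2]
R3 ← R3 + (5)·R1: [0, 27, -4]
R3 ← R3 + (9/4)·R2: [0, 0, 1/2]
3 pivots among 3 columns.
Every column is a pivot column, so the columns are linearly independent.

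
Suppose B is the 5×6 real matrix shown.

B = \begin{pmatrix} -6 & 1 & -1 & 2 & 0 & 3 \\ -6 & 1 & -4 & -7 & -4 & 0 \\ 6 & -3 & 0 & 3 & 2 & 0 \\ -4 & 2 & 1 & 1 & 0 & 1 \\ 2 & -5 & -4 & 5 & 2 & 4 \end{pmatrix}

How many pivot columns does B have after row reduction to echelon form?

Row reduce to echelon form.
R2 ← R2 − R1: [0, 0, -3, -9, -4, -3]
R3 ← R3 + R1: [0, -2, -1, 5, 2, 3]
R4 ← R4 − (2/3)·R1: [0, 4/3, 5/3, -1/3, 0, -1]
R5 ← R5 + (1/3)·R1: [0, -14/3, -13/3, 17/3, 2, 5]
Swap R2 ↔ R3
R4 ← R4 + (2/3)·R2: [0, 0, 1, 3, 4/3, 1]
R5 ← R5 − (7/3)·R2: [0, 0, -2, -6, -8/3, -2]
R4 ← R4 + (1/3)·R3: [0, 0, 0, 0, 0, 0]
R5 ← R5 − (2/3)·R3: [0, 0, 0, 0, 0, 0]
Echelon form has 3 nonzero rows, so rank(B) = 3.
Each nonzero row contributes one pivot column: 3 pivot columns.

3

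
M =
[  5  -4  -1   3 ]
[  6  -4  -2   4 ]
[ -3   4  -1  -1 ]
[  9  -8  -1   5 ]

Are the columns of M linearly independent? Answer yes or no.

Row reduce M to echelon form.
R2 ← R2 − (6/5)·R1: [0, 4/5, -4/5, 2/5]
R3 ← R3 + (3/5)·R1: [0, 8/5, -8/5, 4/5]
R4 ← R4 − (9/5)·R1: [0, -4/5, 4/5, -2/5]
R3 ← R3 − (2)·R2: [0, 0, 0, 0]
R4 ← R4 + R2: [0, 0, 0, 0]
2 pivots among 4 columns.
Only 2 < 4 pivot columns, so the columns are linearly dependent.

no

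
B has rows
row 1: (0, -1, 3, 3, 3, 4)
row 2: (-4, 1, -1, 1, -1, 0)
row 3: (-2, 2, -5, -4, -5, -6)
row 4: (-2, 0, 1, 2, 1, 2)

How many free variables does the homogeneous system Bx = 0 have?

Row reduce to echelon form.
Swap R1 ↔ R2
R3 ← R3 − (1/2)·R1: [0, 3/2, -9/2, -9/2, -9/2, -6]
R4 ← R4 − (1/2)·R1: [0, -1/2, 3/2, 3/2, 3/2, 2]
R3 ← R3 + (3/2)·R2: [0, 0, 0, 0, 0, 0]
R4 ← R4 − (1/2)·R2: [0, 0, 0, 0, 0, 0]
2 nonzero rows, so rank(B) = 2.
B has 6 columns; by rank–nullity, nullity = 6 − 2 = 4.

4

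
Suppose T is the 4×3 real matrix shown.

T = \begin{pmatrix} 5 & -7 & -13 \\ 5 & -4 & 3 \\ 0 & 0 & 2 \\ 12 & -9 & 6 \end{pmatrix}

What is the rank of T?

3

Row reduce to echelon form.
R2 ← R2 − R1: [0, 3, 16]
R4 ← R4 − (12/5)·R1: [0, 39/5, 186/5]
R4 ← R4 − (13/5)·R2: [0, 0, -22/5]
R4 ← R4 + (11/5)·R3: [0, 0, 0]
Echelon form has 3 nonzero rows, so rank(T) = 3.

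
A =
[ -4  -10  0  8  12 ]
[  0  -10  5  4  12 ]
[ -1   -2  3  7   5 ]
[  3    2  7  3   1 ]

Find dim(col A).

Row reduce to echelon form.
R3 ← R3 − (1/4)·R1: [0, 1/2, 3, 5, 2]
R4 ← R4 + (3/4)·R1: [0, -11/2, 7, 9, 10]
R3 ← R3 + (1/20)·R2: [0, 0, 13/4, 26/5, 13/5]
R4 ← R4 − (11/20)·R2: [0, 0, 17/4, 34/5, 17/5]
R4 ← R4 − (17/13)·R3: [0, 0, 0, 0, 0]
Echelon form has 3 nonzero rows, so rank(A) = 3.
The column space has dimension equal to the rank: 3.

3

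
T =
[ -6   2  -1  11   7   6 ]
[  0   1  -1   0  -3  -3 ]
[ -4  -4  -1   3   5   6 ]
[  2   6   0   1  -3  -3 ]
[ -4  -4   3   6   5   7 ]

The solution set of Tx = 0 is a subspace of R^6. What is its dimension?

Row reduce to echelon form.
R3 ← R3 − (2/3)·R1: [0, -16/3, -1/3, -13/3, 1/3, 2]
R4 ← R4 + (1/3)·R1: [0, 20/3, -1/3, 14/3, -2/3, -1]
R5 ← R5 − (2/3)·R1: [0, -16/3, 11/3, -4/3, 1/3, 3]
R3 ← R3 + (16/3)·R2: [0, 0, -17/3, -13/3, -47/3, -14]
R4 ← R4 − (20/3)·R2: [0, 0, 19/3, 14/3, 58/3, 19]
R5 ← R5 + (16/3)·R2: [0, 0, -5/3, -4/3, -47/3, -13]
R4 ← R4 + (19/17)·R3: [0, 0, 0, -3/17, 31/17, 57/17]
R5 ← R5 − (5/17)·R3: [0, 0, 0, -1/17, -188/17, -151/17]
R5 ← R5 − (1/3)·R4: [0, 0, 0, 0, -35/3, -10]
5 nonzero rows, so rank(T) = 5.
T has 6 columns; by rank–nullity, nullity = 6 − 5 = 1.

1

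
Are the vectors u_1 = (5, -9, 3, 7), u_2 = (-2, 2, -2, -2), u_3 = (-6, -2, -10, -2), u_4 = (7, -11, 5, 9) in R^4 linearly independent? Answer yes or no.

no

Form the matrix with these vectors as rows and row reduce.
R2 ← R2 + (2/5)·R1: [0, -8/5, -4/5, 4/5]
R3 ← R3 + (6/5)·R1: [0, -64/5, -32/5, 32/5]
R4 ← R4 − (7/5)·R1: [0, 8/5, 4/5, -4/5]
R3 ← R3 − (8)·R2: [0, 0, 0, 0]
R4 ← R4 + R2: [0, 0, 0, 0]
2 nonzero rows, so the 4 vectors span a space of dimension 2.
Since 2 < 4, the vectors are linearly dependent.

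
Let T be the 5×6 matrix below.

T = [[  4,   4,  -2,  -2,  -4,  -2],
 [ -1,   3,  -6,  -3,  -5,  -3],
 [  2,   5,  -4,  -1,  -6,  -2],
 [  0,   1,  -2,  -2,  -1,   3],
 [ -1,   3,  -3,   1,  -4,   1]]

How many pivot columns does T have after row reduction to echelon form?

Row reduce to echelon form.
R2 ← R2 + (1/4)·R1: [0, 4, -13/2, -7/2, -6, -7/2]
R3 ← R3 − (1/2)·R1: [0, 3, -3, 0, -4, -1]
R5 ← R5 + (1/4)·R1: [0, 4, -7/2, 1/2, -5, 1/2]
R3 ← R3 − (3/4)·R2: [0, 0, 15/8, 21/8, 1/2, 13/8]
R4 ← R4 − (1/4)·R2: [0, 0, -3/8, -9/8, 1/2, 31/8]
R5 ← R5 − R2: [0, 0, 3, 4, 1, 4]
R4 ← R4 + (1/5)·R3: [0, 0, 0, -3/5, 3/5, 21/5]
R5 ← R5 − (8/5)·R3: [0, 0, 0, -1/5, 1/5, 7/5]
R5 ← R5 − (1/3)·R4: [0, 0, 0, 0, 0, 0]
Echelon form has 4 nonzero rows, so rank(T) = 4.
Each nonzero row contributes one pivot column: 4 pivot columns.

4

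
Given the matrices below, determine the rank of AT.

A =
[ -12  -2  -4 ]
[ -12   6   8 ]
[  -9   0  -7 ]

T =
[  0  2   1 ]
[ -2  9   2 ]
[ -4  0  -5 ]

2

First compute AT:
[[ 20, -42,   4],
 [-44,  30, -40],
 [ 28, -18,  26]]
Now row reduce the product.
R2 ← R2 + (11/5)·R1: [0, -312/5, -156/5]
R3 ← R3 − (7/5)·R1: [0, 204/5, 102/5]
R3 ← R3 + (17/26)·R2: [0, 0, 0]
2 nonzero rows, so rank(AT) = 2.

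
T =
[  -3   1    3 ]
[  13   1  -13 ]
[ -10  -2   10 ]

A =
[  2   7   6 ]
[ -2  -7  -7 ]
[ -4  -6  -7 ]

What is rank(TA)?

2

First compute TA:
[[-20, -46, -46],
 [ 76, 162, 162],
 [-56, -116, -116]]
Now row reduce the product.
R2 ← R2 + (19/5)·R1: [0, -64/5, -64/5]
R3 ← R3 − (14/5)·R1: [0, 64/5, 64/5]
R3 ← R3 + R2: [0, 0, 0]
2 nonzero rows, so rank(TA) = 2.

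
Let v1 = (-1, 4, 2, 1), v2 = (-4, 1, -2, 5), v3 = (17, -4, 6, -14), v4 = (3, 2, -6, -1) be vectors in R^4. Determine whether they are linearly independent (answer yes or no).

yes

Form the matrix with these vectors as rows and row reduce.
R2 ← R2 − (4)·R1: [0, -15, -10, 1]
R3 ← R3 + (17)·R1: [0, 64, 40, 3]
R4 ← R4 + (3)·R1: [0, 14, 0, 2]
R3 ← R3 + (64/15)·R2: [0, 0, -8/3, 109/15]
R4 ← R4 + (14/15)·R2: [0, 0, -28/3, 44/15]
R4 ← R4 − (7/2)·R3: [0, 0, 0, -45/2]
4 nonzero rows, so the 4 vectors span a space of dimension 4.
Since 4 = 4, the vectors are linearly independent.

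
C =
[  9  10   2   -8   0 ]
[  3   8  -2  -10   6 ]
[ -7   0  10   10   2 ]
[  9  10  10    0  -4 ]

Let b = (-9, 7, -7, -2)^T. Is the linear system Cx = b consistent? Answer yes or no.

no

Row reduce the augmented matrix [C | b].
R2 ← R2 − (1/3)·R1: [0, 14/3, -8/3, -22/3, 6, 10]
R3 ← R3 + (7/9)·R1: [0, 70/9, 104/9, 34/9, 2, -14]
R4 ← R4 − R1: [0, 0, 8, 8, -4, 7]
R3 ← R3 − (5/3)·R2: [0, 0, 16, 16, -8, -92/3]
R4 ← R4 − (1/2)·R3: [0, 0, 0, 0, 0, 67/3]
The echelon form has 4 nonzero rows; the last pivot sits in the augmented column, so rank(C) = 3 but rank([C|b]) = 4.
Since the ranks differ, the system is inconsistent.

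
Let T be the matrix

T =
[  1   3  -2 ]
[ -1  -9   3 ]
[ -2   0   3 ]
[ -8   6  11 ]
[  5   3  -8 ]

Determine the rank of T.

Row reduce to echelon form.
R2 ← R2 + R1: [0, -6, 1]
R3 ← R3 + (2)·R1: [0, 6, -1]
R4 ← R4 + (8)·R1: [0, 30, -5]
R5 ← R5 − (5)·R1: [0, -12, 2]
R3 ← R3 + R2: [0, 0, 0]
R4 ← R4 + (5)·R2: [0, 0, 0]
R5 ← R5 − (2)·R2: [0, 0, 0]
Echelon form has 2 nonzero rows, so rank(T) = 2.

2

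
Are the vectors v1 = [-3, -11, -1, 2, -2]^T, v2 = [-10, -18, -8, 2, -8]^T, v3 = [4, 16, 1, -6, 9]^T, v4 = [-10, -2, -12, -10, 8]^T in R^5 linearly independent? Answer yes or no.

no

Form the matrix with these vectors as rows and row reduce.
R2 ← R2 − (10/3)·R1: [0, 56/3, -14/3, -14/3, -4/3]
R3 ← R3 + (4/3)·R1: [0, 4/3, -1/3, -10/3, 19/3]
R4 ← R4 − (10/3)·R1: [0, 104/3, -26/3, -50/3, 44/3]
R3 ← R3 − (1/14)·R2: [0, 0, 0, -3, 45/7]
R4 ← R4 − (13/7)·R2: [0, 0, 0, -8, 120/7]
R4 ← R4 − (8/3)·R3: [0, 0, 0, 0, 0]
3 nonzero rows, so the 4 vectors span a space of dimension 3.
Since 3 < 4, the vectors are linearly dependent.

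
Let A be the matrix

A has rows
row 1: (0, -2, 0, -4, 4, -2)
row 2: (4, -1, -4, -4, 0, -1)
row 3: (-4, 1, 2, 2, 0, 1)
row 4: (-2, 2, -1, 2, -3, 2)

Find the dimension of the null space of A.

Row reduce to echelon form.
Swap R1 ↔ R2
R3 ← R3 + R1: [0, 0, -2, -2, 0, 0]
R4 ← R4 + (1/2)·R1: [0, 3/2, -3, 0, -3, 3/2]
R4 ← R4 + (3/4)·R2: [0, 0, -3, -3, 0, 0]
R4 ← R4 − (3/2)·R3: [0, 0, 0, 0, 0, 0]
3 nonzero rows, so rank(A) = 3.
A has 6 columns; by rank–nullity, nullity = 6 − 3 = 3.

3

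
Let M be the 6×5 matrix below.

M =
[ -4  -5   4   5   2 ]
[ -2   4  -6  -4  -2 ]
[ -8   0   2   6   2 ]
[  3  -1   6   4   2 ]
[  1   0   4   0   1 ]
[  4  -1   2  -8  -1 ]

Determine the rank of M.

4

Row reduce to echelon form.
R2 ← R2 − (1/2)·R1: [0, 13/2, -8, -13/2, -3]
R3 ← R3 − (2)·R1: [0, 10, -6, -4, -2]
R4 ← R4 + (3/4)·R1: [0, -19/4, 9, 31/4, 7/2]
R5 ← R5 + (1/4)·R1: [0, -5/4, 5, 5/4, 3/2]
R6 ← R6 + R1: [0, -6, 6, -3, 1]
R3 ← R3 − (20/13)·R2: [0, 0, 82/13, 6, 34/13]
R4 ← R4 + (19/26)·R2: [0, 0, 41/13, 3, 17/13]
R5 ← R5 + (5/26)·R2: [0, 0, 45/13, 0, 12/13]
R6 ← R6 + (12/13)·R2: [0, 0, -18/13, -9, -23/13]
R4 ← R4 − (1/2)·R3: [0, 0, 0, 0, 0]
R5 ← R5 − (45/82)·R3: [0, 0, 0, -135/41, -21/41]
R6 ← R6 + (9/41)·R3: [0, 0, 0, -315/41, -49/41]
Swap R4 ↔ R5
R6 ← R6 − (7/3)·R4: [0, 0, 0, 0, 0]
Echelon form has 4 nonzero rows, so rank(M) = 4.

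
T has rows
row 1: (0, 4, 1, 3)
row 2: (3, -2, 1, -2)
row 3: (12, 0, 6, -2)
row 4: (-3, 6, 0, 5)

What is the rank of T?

Row reduce to echelon form.
Swap R1 ↔ R2
R3 ← R3 − (4)·R1: [0, 8, 2, 6]
R4 ← R4 + R1: [0, 4, 1, 3]
R3 ← R3 − (2)·R2: [0, 0, 0, 0]
R4 ← R4 − R2: [0, 0, 0, 0]
Echelon form has 2 nonzero rows, so rank(T) = 2.

2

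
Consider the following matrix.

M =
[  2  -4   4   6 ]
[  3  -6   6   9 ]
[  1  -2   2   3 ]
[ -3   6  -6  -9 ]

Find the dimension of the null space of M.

3

Row reduce to echelon form.
R2 ← R2 − (3/2)·R1: [0, 0, 0, 0]
R3 ← R3 − (1/2)·R1: [0, 0, 0, 0]
R4 ← R4 + (3/2)·R1: [0, 0, 0, 0]
1 nonzero row, so rank(M) = 1.
M has 4 columns; by rank–nullity, nullity = 4 − 1 = 3.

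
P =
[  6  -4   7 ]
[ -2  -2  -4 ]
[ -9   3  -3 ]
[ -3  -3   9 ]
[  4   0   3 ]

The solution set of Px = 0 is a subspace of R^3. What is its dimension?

0

Row reduce to echelon form.
R2 ← R2 + (1/3)·R1: [0, -10/3, -5/3]
R3 ← R3 + (3/2)·R1: [0, -3, 15/2]
R4 ← R4 + (1/2)·R1: [0, -5, 25/2]
R5 ← R5 − (2/3)·R1: [0, 8/3, -5/3]
R3 ← R3 − (9/10)·R2: [0, 0, 9]
R4 ← R4 − (3/2)·R2: [0, 0, 15]
R5 ← R5 + (4/5)·R2: [0, 0, -3]
R4 ← R4 − (5/3)·R3: [0, 0, 0]
R5 ← R5 + (1/3)·R3: [0, 0, 0]
3 nonzero rows, so rank(P) = 3.
P has 3 columns; by rank–nullity, nullity = 3 − 3 = 0.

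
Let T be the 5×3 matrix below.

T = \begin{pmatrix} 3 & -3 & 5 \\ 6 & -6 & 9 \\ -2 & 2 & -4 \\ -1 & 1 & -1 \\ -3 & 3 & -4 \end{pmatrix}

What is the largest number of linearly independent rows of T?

2

Row reduce to echelon form.
R2 ← R2 − (2)·R1: [0, 0, -1]
R3 ← R3 + (2/3)·R1: [0, 0, -2/3]
R4 ← R4 + (1/3)·R1: [0, 0, 2/3]
R5 ← R5 + R1: [0, 0, 1]
R3 ← R3 − (2/3)·R2: [0, 0, 0]
R4 ← R4 + (2/3)·R2: [0, 0, 0]
R5 ← R5 + R2: [0, 0, 0]
Echelon form has 2 nonzero rows, so rank(T) = 2.
The rank gives the maximum number of linearly independent rows: 2.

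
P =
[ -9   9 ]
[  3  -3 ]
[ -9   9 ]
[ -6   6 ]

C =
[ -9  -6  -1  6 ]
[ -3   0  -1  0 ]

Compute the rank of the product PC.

1

First compute PC:
[[ 54,  54,   0, -54],
 [-18, -18,   0,  18],
 [ 54,  54,   0, -54],
 [ 36,  36,   0, -36]]
Now row reduce the product.
R2 ← R2 + (1/3)·R1: [0, 0, 0, 0]
R3 ← R3 − R1: [0, 0, 0, 0]
R4 ← R4 − (2/3)·R1: [0, 0, 0, 0]
1 nonzero row, so rank(PC) = 1.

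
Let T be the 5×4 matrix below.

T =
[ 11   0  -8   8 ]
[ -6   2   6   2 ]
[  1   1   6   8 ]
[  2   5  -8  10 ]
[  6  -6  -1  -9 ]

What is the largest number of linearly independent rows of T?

Row reduce to echelon form.
R2 ← R2 + (6/11)·R1: [0, 2, 18/11, 70/11]
R3 ← R3 − (1/11)·R1: [0, 1, 74/11, 80/11]
R4 ← R4 − (2/11)·R1: [0, 5, -72/11, 94/11]
R5 ← R5 − (6/11)·R1: [0, -6, 37/11, -147/11]
R3 ← R3 − (1/2)·R2: [0, 0, 65/11, 45/11]
R4 ← R4 − (5/2)·R2: [0, 0, -117/11, -81/11]
R5 ← R5 + (3)·R2: [0, 0, 91/11, 63/11]
R4 ← R4 + (9/5)·R3: [0, 0, 0, 0]
R5 ← R5 − (7/5)·R3: [0, 0, 0, 0]
Echelon form has 3 nonzero rows, so rank(T) = 3.
The rank gives the maximum number of linearly independent rows: 3.

3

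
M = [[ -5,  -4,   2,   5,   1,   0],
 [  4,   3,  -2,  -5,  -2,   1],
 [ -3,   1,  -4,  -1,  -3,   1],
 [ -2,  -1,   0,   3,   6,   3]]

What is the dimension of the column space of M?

4

Row reduce to echelon form.
R2 ← R2 + (4/5)·R1: [0, -1/5, -2/5, -1, -6/5, 1]
R3 ← R3 − (3/5)·R1: [0, 17/5, -26/5, -4, -18/5, 1]
R4 ← R4 − (2/5)·R1: [0, 3/5, -4/5, 1, 28/5, 3]
R3 ← R3 + (17)·R2: [0, 0, -12, -21, -24, 18]
R4 ← R4 + (3)·R2: [0, 0, -2, -2, 2, 6]
R4 ← R4 − (1/6)·R3: [0, 0, 0, 3/2, 6, 3]
Echelon form has 4 nonzero rows, so rank(M) = 4.
The column space has dimension equal to the rank: 4.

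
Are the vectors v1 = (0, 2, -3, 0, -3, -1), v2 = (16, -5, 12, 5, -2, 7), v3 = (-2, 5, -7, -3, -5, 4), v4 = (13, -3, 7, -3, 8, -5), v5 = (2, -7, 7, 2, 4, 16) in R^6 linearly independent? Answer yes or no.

yes

Form the matrix with these vectors as rows and row reduce.
Swap R1 ↔ R2
R3 ← R3 + (1/8)·R1: [0, 35/8, -11/2, -19/8, -21/4, 39/8]
R4 ← R4 − (13/16)·R1: [0, 17/16, -11/4, -113/16, 77/8, -171/16]
R5 ← R5 − (1/8)·R1: [0, -51/8, 11/2, 11/8, 17/4, 121/8]
R3 ← R3 − (35/16)·R2: [0, 0, 17/16, -19/8, 21/16, 113/16]
R4 ← R4 − (17/32)·R2: [0, 0, -37/32, -113/16, 359/32, -325/32]
R5 ← R5 + (51/16)·R2: [0, 0, -65/16, 11/8, -85/16, 191/16]
R4 ← R4 + (37/34)·R3: [0, 0, 0, -164/17, 215/17, -42/17]
R5 ← R5 + (65/17)·R3: [0, 0, 0, -131/17, -5/17, 662/17]
R5 ← R5 − (131/164)·R4: [0, 0, 0, 0, -1705/164, 3355/82]
5 nonzero rows, so the 5 vectors span a space of dimension 5.
Since 5 = 5, the vectors are linearly independent.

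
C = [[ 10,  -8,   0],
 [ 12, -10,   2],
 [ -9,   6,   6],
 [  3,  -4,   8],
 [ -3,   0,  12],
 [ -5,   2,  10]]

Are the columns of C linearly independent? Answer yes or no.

Row reduce C to echelon form.
R2 ← R2 − (6/5)·R1: [0, -2/5, 2]
R3 ← R3 + (9/10)·R1: [0, -6/5, 6]
R4 ← R4 − (3/10)·R1: [0, -8/5, 8]
R5 ← R5 + (3/10)·R1: [0, -12/5, 12]
R6 ← R6 + (1/2)·R1: [0, -2, 10]
R3 ← R3 − (3)·R2: [0, 0, 0]
R4 ← R4 − (4)·R2: [0, 0, 0]
R5 ← R5 − (6)·R2: [0, 0, 0]
R6 ← R6 − (5)·R2: [0, 0, 0]
2 pivots among 3 columns.
Only 2 < 3 pivot columns, so the columns are linearly dependent.

no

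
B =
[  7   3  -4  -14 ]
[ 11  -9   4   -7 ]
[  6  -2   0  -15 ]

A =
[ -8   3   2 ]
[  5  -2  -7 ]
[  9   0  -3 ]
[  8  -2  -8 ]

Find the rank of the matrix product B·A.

3

First compute BA:
[[-189,  43, 117],
 [-153,  65, 129],
 [-178,  52, 146]]
Now row reduce the product.
R2 ← R2 − (17/21)·R1: [0, 634/21, 240/7]
R3 ← R3 − (178/189)·R1: [0, 2174/189, 752/21]
R3 ← R3 − (1087/2853)·R2: [0, 0, 21632/951]
3 nonzero rows, so rank(BA) = 3.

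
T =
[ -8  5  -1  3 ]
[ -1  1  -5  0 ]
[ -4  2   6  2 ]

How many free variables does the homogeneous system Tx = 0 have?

Row reduce to echelon form.
R2 ← R2 − (1/8)·R1: [0, 3/8, -39/8, -3/8]
R3 ← R3 − (1/2)·R1: [0, -1/2, 13/2, 1/2]
R3 ← R3 + (4/3)·R2: [0, 0, 0, 0]
2 nonzero rows, so rank(T) = 2.
T has 4 columns; by rank–nullity, nullity = 4 − 2 = 2.

2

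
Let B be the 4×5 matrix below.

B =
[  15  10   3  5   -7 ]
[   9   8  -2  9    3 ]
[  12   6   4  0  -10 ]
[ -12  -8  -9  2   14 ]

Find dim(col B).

3

Row reduce to echelon form.
R2 ← R2 − (3/5)·R1: [0, 2, -19/5, 6, 36/5]
R3 ← R3 − (4/5)·R1: [0, -2, 8/5, -4, -22/5]
R4 ← R4 + (4/5)·R1: [0, 0, -33/5, 6, 42/5]
R3 ← R3 + R2: [0, 0, -11/5, 2, 14/5]
R4 ← R4 − (3)·R3: [0, 0, 0, 0, 0]
Echelon form has 3 nonzero rows, so rank(B) = 3.
The column space has dimension equal to the rank: 3.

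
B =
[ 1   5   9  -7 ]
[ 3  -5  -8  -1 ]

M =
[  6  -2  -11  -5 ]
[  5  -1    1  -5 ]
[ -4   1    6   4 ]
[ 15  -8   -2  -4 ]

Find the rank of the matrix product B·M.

First compute BM:
[[-110,  58,  62,  34],
 [ 10,  -1, -84, -18]]
Now row reduce the product.
R2 ← R2 + (1/11)·R1: [0, 47/11, -862/11, -164/11]
2 nonzero rows, so rank(BM) = 2.

2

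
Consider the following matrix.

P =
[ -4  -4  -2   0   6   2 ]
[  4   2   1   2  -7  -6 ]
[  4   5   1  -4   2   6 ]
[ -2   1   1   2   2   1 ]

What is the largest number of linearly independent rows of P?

Row reduce to echelon form.
R2 ← R2 + R1: [0, -2, -1, 2, -1, -4]
R3 ← R3 + R1: [0, 1, -1, -4, 8, 8]
R4 ← R4 − (1/2)·R1: [0, 3, 2, 2, -1, 0]
R3 ← R3 + (1/2)·R2: [0, 0, -3/2, -3, 15/2, 6]
R4 ← R4 + (3/2)·R2: [0, 0, 1/2, 5, -5/2, -6]
R4 ← R4 + (1/3)·R3: [0, 0, 0, 4, 0, -4]
Echelon form has 4 nonzero rows, so rank(P) = 4.
The rank gives the maximum number of linearly independent rows: 4.

4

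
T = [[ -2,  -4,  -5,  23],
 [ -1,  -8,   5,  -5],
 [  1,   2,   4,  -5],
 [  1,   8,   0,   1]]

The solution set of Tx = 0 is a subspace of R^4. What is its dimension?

Row reduce to echelon form.
R2 ← R2 − (1/2)·R1: [0, -6, 15/2, -33/2]
R3 ← R3 + (1/2)·R1: [0, 0, 3/2, 13/2]
R4 ← R4 + (1/2)·R1: [0, 6, -5/2, 25/2]
R4 ← R4 + R2: [0, 0, 5, -4]
R4 ← R4 − (10/3)·R3: [0, 0, 0, -77/3]
4 nonzero rows, so rank(T) = 4.
T has 4 columns; by rank–nullity, nullity = 4 − 4 = 0.

0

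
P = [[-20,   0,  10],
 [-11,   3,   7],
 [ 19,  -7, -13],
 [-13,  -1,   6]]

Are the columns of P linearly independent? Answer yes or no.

Row reduce P to echelon form.
R2 ← R2 − (11/20)·R1: [0, 3, 3/2]
R3 ← R3 + (19/20)·R1: [0, -7, -7/2]
R4 ← R4 − (13/20)·R1: [0, -1, -1/2]
R3 ← R3 + (7/3)·R2: [0, 0, 0]
R4 ← R4 + (1/3)·R2: [0, 0, 0]
2 pivots among 3 columns.
Only 2 < 3 pivot columns, so the columns are linearly dependent.

no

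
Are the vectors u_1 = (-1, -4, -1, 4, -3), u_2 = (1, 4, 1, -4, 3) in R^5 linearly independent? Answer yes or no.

no

Form the matrix with these vectors as rows and row reduce.
R2 ← R2 + R1: [0, 0, 0, 0, 0]
1 nonzero row, so the 2 vectors span a space of dimension 1.
Since 1 < 2, the vectors are linearly dependent.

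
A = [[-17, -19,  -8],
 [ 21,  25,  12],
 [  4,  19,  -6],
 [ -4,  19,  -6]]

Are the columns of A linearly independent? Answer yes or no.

yes

Row reduce A to echelon form.
R2 ← R2 + (21/17)·R1: [0, 26/17, 36/17]
R3 ← R3 + (4/17)·R1: [0, 247/17, -134/17]
R4 ← R4 − (4/17)·R1: [0, 399/17, -70/17]
R3 ← R3 − (19/2)·R2: [0, 0, -28]
R4 ← R4 − (399/26)·R2: [0, 0, -476/13]
R4 ← R4 − (17/13)·R3: [0, 0, 0]
3 pivots among 3 columns.
Every column is a pivot column, so the columns are linearly independent.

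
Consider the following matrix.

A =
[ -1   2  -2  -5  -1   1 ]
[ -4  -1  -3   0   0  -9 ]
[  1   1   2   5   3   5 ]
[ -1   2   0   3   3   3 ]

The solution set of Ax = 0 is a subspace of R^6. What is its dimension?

Row reduce to echelon form.
R2 ← R2 − (4)·R1: [0, -9, 5, 20, 4, -13]
R3 ← R3 + R1: [0, 3, 0, 0, 2, 6]
R4 ← R4 − R1: [0, 0, 2, 8, 4, 2]
R3 ← R3 + (1/3)·R2: [0, 0, 5/3, 20/3, 10/3, 5/3]
R4 ← R4 − (6/5)·R3: [0, 0, 0, 0, 0, 0]
3 nonzero rows, so rank(A) = 3.
A has 6 columns; by rank–nullity, nullity = 6 − 3 = 3.

3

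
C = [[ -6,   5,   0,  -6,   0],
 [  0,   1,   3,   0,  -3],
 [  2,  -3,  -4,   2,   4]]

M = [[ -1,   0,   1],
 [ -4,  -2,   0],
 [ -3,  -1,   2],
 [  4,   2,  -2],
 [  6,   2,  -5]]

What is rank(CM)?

First compute CM:
[[-38, -22,   6],
 [-31, -11,  21],
 [ 54,  22, -30]]
Now row reduce the product.
R2 ← R2 − (31/38)·R1: [0, 132/19, 306/19]
R3 ← R3 + (27/19)·R1: [0, -176/19, -408/19]
R3 ← R3 + (4/3)·R2: [0, 0, 0]
2 nonzero rows, so rank(CM) = 2.

2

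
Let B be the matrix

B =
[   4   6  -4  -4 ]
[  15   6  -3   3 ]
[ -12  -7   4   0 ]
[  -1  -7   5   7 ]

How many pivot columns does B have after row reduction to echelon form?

2

Row reduce to echelon form.
R2 ← R2 − (15/4)·R1: [0, -33/2, 12, 18]
R3 ← R3 + (3)·R1: [0, 11, -8, -12]
R4 ← R4 + (1/4)·R1: [0, -11/2, 4, 6]
R3 ← R3 + (2/3)·R2: [0, 0, 0, 0]
R4 ← R4 − (1/3)·R2: [0, 0, 0, 0]
Echelon form has 2 nonzero rows, so rank(B) = 2.
Each nonzero row contributes one pivot column: 2 pivot columns.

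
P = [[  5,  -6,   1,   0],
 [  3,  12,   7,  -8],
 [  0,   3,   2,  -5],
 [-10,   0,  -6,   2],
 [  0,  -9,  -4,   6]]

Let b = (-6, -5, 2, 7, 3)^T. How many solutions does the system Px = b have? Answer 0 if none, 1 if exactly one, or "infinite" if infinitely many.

Row reduce the augmented matrix [P | b].
R2 ← R2 − (3/5)·R1: [0, 78/5, 32/5, -8, -7/5]
R4 ← R4 + (2)·R1: [0, -12, -4, 2, -5]
R3 ← R3 − (5/26)·R2: [0, 0, 10/13, -45/13, 59/26]
R4 ← R4 + (10/13)·R2: [0, 0, 12/13, -54/13, -79/13]
R5 ← R5 + (15/26)·R2: [0, 0, -4/13, 18/13, 57/26]
R4 ← R4 − (6/5)·R3: [0, 0, 0, 0, -44/5]
R5 ← R5 + (2/5)·R3: [0, 0, 0, 0, 31/10]
R5 ← R5 + (31/88)·R4: [0, 0, 0, 0, 0]
The echelon form has 4 nonzero rows; the last pivot sits in the augmented column, so rank(P) = 3 but rank([P|b]) = 4.
Since the ranks differ, the system is inconsistent.
It has no solutions.

0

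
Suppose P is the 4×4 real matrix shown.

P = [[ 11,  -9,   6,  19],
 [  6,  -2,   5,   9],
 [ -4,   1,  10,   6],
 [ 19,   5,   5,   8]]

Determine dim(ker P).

0

Row reduce to echelon form.
R2 ← R2 − (6/11)·R1: [0, 32/11, 19/11, -15/11]
R3 ← R3 + (4/11)·R1: [0, -25/11, 134/11, 142/11]
R4 ← R4 − (19/11)·R1: [0, 226/11, -59/11, -273/11]
R3 ← R3 + (25/32)·R2: [0, 0, 433/32, 379/32]
R4 ← R4 − (113/16)·R2: [0, 0, -281/16, -243/16]
R4 ← R4 + (562/433)·R3: [0, 0, 0, 80/433]
4 nonzero rows, so rank(P) = 4.
P has 4 columns; by rank–nullity, nullity = 4 − 4 = 0.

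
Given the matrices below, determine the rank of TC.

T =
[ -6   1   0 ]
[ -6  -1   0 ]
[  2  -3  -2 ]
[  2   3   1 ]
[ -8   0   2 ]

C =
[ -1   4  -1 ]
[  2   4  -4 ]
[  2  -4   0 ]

First compute TC:
[[  8, -20,   2],
 [  4, -28,  10],
 [-12,   4,  10],
 [  6,  16, -14],
 [ 12, -40,   8]]
Now row reduce the product.
R2 ← R2 − (1/2)·R1: [0, -18, 9]
R3 ← R3 + (3/2)·R1: [0, -26, 13]
R4 ← R4 − (3/4)·R1: [0, 31, -31/2]
R5 ← R5 − (3/2)·R1: [0, -10, 5]
R3 ← R3 − (13/9)·R2: [0, 0, 0]
R4 ← R4 + (31/18)·R2: [0, 0, 0]
R5 ← R5 − (5/9)·R2: [0, 0, 0]
2 nonzero rows, so rank(TC) = 2.

2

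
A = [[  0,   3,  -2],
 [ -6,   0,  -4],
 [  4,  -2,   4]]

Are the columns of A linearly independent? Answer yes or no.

no

Row reduce A to echelon form.
Swap R1 ↔ R2
R3 ← R3 + (2/3)·R1: [0, -2, 4/3]
R3 ← R3 + (2/3)·R2: [0, 0, 0]
2 pivots among 3 columns.
Only 2 < 3 pivot columns, so the columns are linearly dependent.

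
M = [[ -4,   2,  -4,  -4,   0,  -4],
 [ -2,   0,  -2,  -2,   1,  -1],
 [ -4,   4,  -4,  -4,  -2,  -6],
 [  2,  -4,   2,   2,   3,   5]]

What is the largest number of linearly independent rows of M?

Row reduce to echelon form.
R2 ← R2 − (1/2)·R1: [0, -1, 0, 0, 1, 1]
R3 ← R3 − R1: [0, 2, 0, 0, -2, -2]
R4 ← R4 + (1/2)·R1: [0, -3, 0, 0, 3, 3]
R3 ← R3 + (2)·R2: [0, 0, 0, 0, 0, 0]
R4 ← R4 − (3)·R2: [0, 0, 0, 0, 0, 0]
Echelon form has 2 nonzero rows, so rank(M) = 2.
The rank gives the maximum number of linearly independent rows: 2.

2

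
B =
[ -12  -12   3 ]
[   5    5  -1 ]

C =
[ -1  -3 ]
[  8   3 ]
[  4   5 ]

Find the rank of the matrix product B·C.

2

First compute BC:
[[-72,  15],
 [ 31,  -5]]
Now row reduce the product.
R2 ← R2 + (31/72)·R1: [0, 35/24]
2 nonzero rows, so rank(BC) = 2.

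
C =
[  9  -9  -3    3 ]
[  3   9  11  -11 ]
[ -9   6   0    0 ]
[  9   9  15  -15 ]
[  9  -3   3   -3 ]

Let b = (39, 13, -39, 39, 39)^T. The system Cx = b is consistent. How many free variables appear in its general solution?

Row reduce the augmented matrix [C | b].
R2 ← R2 − (1/3)·R1: [0, 12, 12, -12, 0]
R3 ← R3 + R1: [0, -3, -3, 3, 0]
R4 ← R4 − R1: [0, 18, 18, -18, 0]
R5 ← R5 − R1: [0, 6, 6, -6, 0]
R3 ← R3 + (1/4)·R2: [0, 0, 0, 0, 0]
R4 ← R4 − (3/2)·R2: [0, 0, 0, 0, 0]
R5 ← R5 − (1/2)·R2: [0, 0, 0, 0, 0]
The echelon form has 2 nonzero rows, and every pivot lies in the first 4 columns, so rank(C) = rank([C|b]) = 2.
The system is consistent.
Free variables = (unknowns) − (rank) = 4 − 2 = 2.

2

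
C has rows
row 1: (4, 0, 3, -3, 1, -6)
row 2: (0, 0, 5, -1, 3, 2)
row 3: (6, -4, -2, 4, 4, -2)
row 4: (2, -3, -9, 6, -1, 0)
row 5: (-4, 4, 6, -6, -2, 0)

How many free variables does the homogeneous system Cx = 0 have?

Row reduce to echelon form.
R3 ← R3 − (3/2)·R1: [0, -4, -13/2, 17/2, 5/2, 7]
R4 ← R4 − (1/2)·R1: [0, -3, -21/2, 15/2, -3/2, 3]
R5 ← R5 + R1: [0, 4, 9, -9, -1, -6]
Swap R2 ↔ R3
R4 ← R4 − (3/4)·R2: [0, 0, -45/8, 9/8, -27/8, -9/4]
R5 ← R5 + R2: [0, 0, 5/2, -1/2, 3/2, 1]
R4 ← R4 + (9/8)·R3: [0, 0, 0, 0, 0, 0]
R5 ← R5 − (1/2)·R3: [0, 0, 0, 0, 0, 0]
3 nonzero rows, so rank(C) = 3.
C has 6 columns; by rank–nullity, nullity = 6 − 3 = 3.

3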